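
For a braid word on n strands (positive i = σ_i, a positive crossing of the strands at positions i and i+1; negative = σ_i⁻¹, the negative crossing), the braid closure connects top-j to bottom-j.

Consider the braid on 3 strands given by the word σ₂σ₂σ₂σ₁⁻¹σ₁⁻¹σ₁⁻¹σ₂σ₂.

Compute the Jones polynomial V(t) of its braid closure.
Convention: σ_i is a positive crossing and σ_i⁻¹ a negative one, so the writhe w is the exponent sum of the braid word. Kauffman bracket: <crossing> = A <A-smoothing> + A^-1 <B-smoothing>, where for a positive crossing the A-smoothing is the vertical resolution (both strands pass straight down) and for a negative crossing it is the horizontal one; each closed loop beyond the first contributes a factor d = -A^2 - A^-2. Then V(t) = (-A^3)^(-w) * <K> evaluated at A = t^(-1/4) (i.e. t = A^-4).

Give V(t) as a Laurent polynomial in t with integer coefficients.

Braid: s2 s2 s2 s1^-1 s1^-1 s1^-1 s2 s2 on 3 strands, 8 crossings.
Writhe w = (#positive) - (#negative) = 5 - 3 = 2.
Computing the Kauffman bracket via state sum. There are 2^8 = 256 states.
For each crossing: s=0 is the vertical smoothing, s=1 horizontal. Crossing k contributes A^(sign_k * (1 - 2*s_k)); loop factor d = -A^2 - A^-2.
Tabulate the states by total A-exponent and number of loops L (A-exp: L × count):
  A^8: L=4 ×1
  A^6: L=3 ×8
  A^4: L=2 ×18, L=4 ×10
  A^2: L=1 ×15, L=3 ×31, L=5 ×10
  A^0: L=2 ×35, L=4 ×30, L=6 ×5
  A^-2: L=3 ×40, L=5 ×15, L=7 ×1
  A^-4: L=4 ×25, L=6 ×3
  A^-6: L=5 ×8
  A^-8: L=6 ×1
Each group contributes A^e * Σ count * d^(L-1):
Powers of d = -A^2 - A^-2: d^2 = A^4 + 2 + A^-4; d^3 = -A^6 - 3*A^2 - 3*A^-2 - A^-6; d^4 = A^8 + 4*A^4 + 6 + 4*A^-4 + A^-8; d^5 = -A^10 - 5*A^6 - 10*A^2 - 10*A^-2 - 5*A^-6 - A^-10; d^6 = A^12 + 6*A^8 + 15*A^4 + 20 + 15*A^-4 + 6*A^-8 + A^-12.
  A^8 * (d^3) = -A^14 - 3*A^10 - 3*A^6 - A^2
  A^6 * (8*d^2) = 8*A^10 + 16*A^6 + 8*A^2
  A^4 * (18*d + 10*d^3) = -10*A^10 - 48*A^6 - 48*A^2 - 10*A^-2
  A^2 * (15 + 31*d^2 + 10*d^4) = 10*A^10 + 71*A^6 + 137*A^2 + 71*A^-2 + 10*A^-6
  A^0 * (35*d + 30*d^3 + 5*d^5) = -5*A^10 - 55*A^6 - 175*A^2 - 175*A^-2 - 55*A^-6 - 5*A^-10
  A^-2 * (40*d^2 + 15*d^4 + d^6) = A^10 + 21*A^6 + 115*A^2 + 190*A^-2 + 115*A^-6 + 21*A^-10 + A^-14
  A^-4 * (25*d^3 + 3*d^5) = -3*A^6 - 40*A^2 - 105*A^-2 - 105*A^-6 - 40*A^-10 - 3*A^-14
  A^-6 * (8*d^4) = 8*A^2 + 32*A^-2 + 48*A^-6 + 32*A^-10 + 8*A^-14
  A^-8 * (d^5) = -A^2 - 5*A^-2 - 10*A^-6 - 10*A^-10 - 5*A^-14 - A^-18
Summing the groups: <K> = -A^14 + A^10 - A^6 + 3*A^2 - 2*A^-2 + 3*A^-6 - 2*A^-10 + A^-14 - A^-18
Normalise by the writhe: (-A^3)^(-w) = (-A^3)^(-2) = A^-6, so f(A) = A^-6 * <K> = -A^8 + A^4 - 1 + 3*A^-4 - 2*A^-8 + 3*A^-12 - 2*A^-16 + A^-20 - A^-24.
Substitute A = t^(-1/4), i.e. A^e → t^(-e/4): V(t) = -t^6 + t^5 - 2*t^4 + 3*t^3 - 2*t^2 + 3*t - 1 + t^-1 - t^-2

Answer: -t^6 + t^5 - 2*t^4 + 3*t^3 - 2*t^2 + 3*t - 1 + t^-1 - t^-2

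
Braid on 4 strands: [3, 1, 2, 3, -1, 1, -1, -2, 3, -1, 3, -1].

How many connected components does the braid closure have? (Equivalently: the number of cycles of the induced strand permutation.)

2

Derivation:
Track the strand permutation on 4 strands, starting from identity.
  step 1: s3 swaps positions 3,4 -> [1 2 4 3]
  step 2: s1 swaps positions 1,2 -> [2 1 4 3]
  step 3: s2 swaps positions 2,3 -> [2 4 1 3]
  step 4: s3 swaps positions 3,4 -> [2 4 3 1]
  step 5: s1^-1 swaps positions 1,2 -> [4 2 3 1]
  step 6: s1 swaps positions 1,2 -> [2 4 3 1]
  step 7: s1^-1 swaps positions 1,2 -> [4 2 3 1]
  step 8: s2^-1 swaps positions 2,3 -> [4 3 2 1]
  step 9: s3 swaps positions 3,4 -> [4 3 1 2]
  step 10: s1^-1 swaps positions 1,2 -> [3 4 1 2]
  step 11: s3 swaps positions 3,4 -> [3 4 2 1]
  step 12: s1^-1 swaps positions 1,2 -> [4 3 2 1]
Final permutation (position -> original strand): [4 3 2 1]
Closure components = cycle count of this permutation = 2.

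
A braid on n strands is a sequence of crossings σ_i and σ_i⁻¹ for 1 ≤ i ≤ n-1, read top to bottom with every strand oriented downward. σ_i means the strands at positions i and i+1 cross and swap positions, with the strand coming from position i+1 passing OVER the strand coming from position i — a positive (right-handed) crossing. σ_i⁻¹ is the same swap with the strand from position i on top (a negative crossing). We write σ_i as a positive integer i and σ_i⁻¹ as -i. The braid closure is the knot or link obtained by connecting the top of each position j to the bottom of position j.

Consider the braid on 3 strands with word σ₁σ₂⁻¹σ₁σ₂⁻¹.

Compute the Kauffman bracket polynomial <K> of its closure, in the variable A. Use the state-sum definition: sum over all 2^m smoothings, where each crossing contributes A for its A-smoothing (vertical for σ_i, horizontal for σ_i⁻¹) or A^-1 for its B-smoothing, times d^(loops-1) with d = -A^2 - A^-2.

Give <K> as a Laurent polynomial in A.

A^8 - A^4 + 1 - A^-4 + A^-8

Derivation:
Braid: s1 s2^-1 s1 s2^-1 on 3 strands, 4 crossings.
Writhe w = (#positive) - (#negative) = 2 - 2 = 0.
State-sum expansion of <K>. There are 2^4 = 16 states.
Each crossing splits two ways (0=vertical, 1=horizontal). The state's weight is A^(#A-smoothings - #B-smoothings) * d^(loops - 1).
  state 0000: A-exp=+0, loops=3, term = A^0 * d^2
  state 0001: A-exp=+2, loops=2, term = A^2 * d^1
  state 0010: A-exp=-2, loops=2, term = A^-2 * d^1
  state 0011: A-exp=+0, loops=1, term = A^0 * d^0
  state 0100: A-exp=+2, loops=2, term = A^2 * d^1
  state 0101: A-exp=+4, loops=3, term = A^4 * d^2
  state 0110: A-exp=+0, loops=1, term = A^0 * d^0
  state 0111: A-exp=+2, loops=2, term = A^2 * d^1
  state 1000: A-exp=-2, loops=2, term = A^-2 * d^1
  state 1001: A-exp=+0, loops=1, term = A^0 * d^0
  state 1010: A-exp=-4, loops=3, term = A^-4 * d^2
  state 1011: A-exp=-2, loops=2, term = A^-2 * d^1
  state 1100: A-exp=+0, loops=1, term = A^0 * d^0
  state 1101: A-exp=+2, loops=2, term = A^2 * d^1
  state 1110: A-exp=-2, loops=2, term = A^-2 * d^1
  state 1111: A-exp=+0, loops=1, term = A^0 * d^0
Collect the terms by A-exponent (count of states per loop number):
Powers of d = -A^2 - A^-2: d^2 = A^4 + 2 + A^-4.
  A^4 * (d^2) = A^8 + 2*A^4 + 1
  A^2 * (4*d) = -4*A^4 - 4
  A^0 * (5 + d^2) = A^4 + 7 + A^-4
  A^-2 * (4*d) = -4 - 4*A^-4
  A^-4 * (d^2) = 1 + 2*A^-4 + A^-8
Summing the groups: <K> = A^8 - A^4 + 1 - A^-4 + A^-8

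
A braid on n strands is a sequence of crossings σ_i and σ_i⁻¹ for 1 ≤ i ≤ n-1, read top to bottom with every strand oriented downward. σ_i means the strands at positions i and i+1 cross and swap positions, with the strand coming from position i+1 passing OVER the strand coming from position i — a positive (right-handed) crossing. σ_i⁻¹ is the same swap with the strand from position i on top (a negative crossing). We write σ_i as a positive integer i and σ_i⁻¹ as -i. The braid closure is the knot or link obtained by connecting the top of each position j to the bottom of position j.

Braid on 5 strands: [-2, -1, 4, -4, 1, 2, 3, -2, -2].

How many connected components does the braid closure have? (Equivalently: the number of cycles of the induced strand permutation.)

Track the strand permutation on 5 strands, starting from identity.
  step 1: s2^-1 swaps positions 2,3 -> [1 3 2 4 5]
  step 2: s1^-1 swaps positions 1,2 -> [3 1 2 4 5]
  step 3: s4 swaps positions 4,5 -> [3 1 2 5 4]
  step 4: s4^-1 swaps positions 4,5 -> [3 1 2 4 5]
  step 5: s1 swaps positions 1,2 -> [1 3 2 4 5]
  step 6: s2 swaps positions 2,3 -> [1 2 3 4 5]
  step 7: s3 swaps positions 3,4 -> [1 2 4 3 5]
  step 8: s2^-1 swaps positions 2,3 -> [1 4 2 3 5]
  step 9: s2^-1 swaps positions 2,3 -> [1 2 4 3 5]
Final permutation (position -> original strand): [1 2 4 3 5]
Closure components = cycle count of this permutation = 4.

Answer: 4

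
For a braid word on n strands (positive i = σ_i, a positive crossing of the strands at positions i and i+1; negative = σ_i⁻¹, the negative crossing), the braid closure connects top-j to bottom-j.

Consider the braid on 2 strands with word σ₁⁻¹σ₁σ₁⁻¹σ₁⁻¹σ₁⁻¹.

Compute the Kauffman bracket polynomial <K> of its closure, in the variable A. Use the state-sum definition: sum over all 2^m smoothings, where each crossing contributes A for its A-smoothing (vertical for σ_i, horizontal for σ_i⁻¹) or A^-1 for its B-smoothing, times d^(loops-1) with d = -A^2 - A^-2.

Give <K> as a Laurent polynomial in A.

First cancel adjacent σ_i σ_i⁻¹ pairs (Reidemeister II — same braid, same closure): s1^-1 s1 s1^-1 s1^-1 s1^-1 → s1^-1 s1^-1 s1^-1.
Braid: s1^-1 s1^-1 s1^-1 on 2 strands, 3 crossings.
Writhe w = (#positive) - (#negative) = 0 - 3 = -3.
State-sum expansion of <K>. There are 2^3 = 8 states.
For each crossing: s=0 is the vertical smoothing, s=1 horizontal. Crossing k contributes A^(sign_k * (1 - 2*s_k)); loop factor d = -A^2 - A^-2.
  state 000: A-exp=-3, loops=2, term = A^-3 * d^1
  state 001: A-exp=-1, loops=1, term = A^-1 * d^0
  state 010: A-exp=-1, loops=1, term = A^-1 * d^0
  state 011: A-exp=+1, loops=2, term = A^1 * d^1
  state 100: A-exp=-1, loops=1, term = A^-1 * d^0
  state 101: A-exp=+1, loops=2, term = A^1 * d^1
  state 110: A-exp=+1, loops=2, term = A^1 * d^1
  state 111: A-exp=+3, loops=3, term = A^3 * d^2
Collect the terms by A-exponent (count of states per loop number):
Powers of d = -A^2 - A^-2: d^2 = A^4 + 2 + A^-4.
  A^3 * (d^2) = A^7 + 2*A^3 + A^-1
  A^1 * (3*d) = -3*A^3 - 3*A^-1
  A^-1 * (3) = 3*A^-1
  A^-3 * (d) = -A^-1 - A^-5
Summing the groups: <K> = A^7 - A^3 - A^-5

Answer: A^7 - A^3 - A^-5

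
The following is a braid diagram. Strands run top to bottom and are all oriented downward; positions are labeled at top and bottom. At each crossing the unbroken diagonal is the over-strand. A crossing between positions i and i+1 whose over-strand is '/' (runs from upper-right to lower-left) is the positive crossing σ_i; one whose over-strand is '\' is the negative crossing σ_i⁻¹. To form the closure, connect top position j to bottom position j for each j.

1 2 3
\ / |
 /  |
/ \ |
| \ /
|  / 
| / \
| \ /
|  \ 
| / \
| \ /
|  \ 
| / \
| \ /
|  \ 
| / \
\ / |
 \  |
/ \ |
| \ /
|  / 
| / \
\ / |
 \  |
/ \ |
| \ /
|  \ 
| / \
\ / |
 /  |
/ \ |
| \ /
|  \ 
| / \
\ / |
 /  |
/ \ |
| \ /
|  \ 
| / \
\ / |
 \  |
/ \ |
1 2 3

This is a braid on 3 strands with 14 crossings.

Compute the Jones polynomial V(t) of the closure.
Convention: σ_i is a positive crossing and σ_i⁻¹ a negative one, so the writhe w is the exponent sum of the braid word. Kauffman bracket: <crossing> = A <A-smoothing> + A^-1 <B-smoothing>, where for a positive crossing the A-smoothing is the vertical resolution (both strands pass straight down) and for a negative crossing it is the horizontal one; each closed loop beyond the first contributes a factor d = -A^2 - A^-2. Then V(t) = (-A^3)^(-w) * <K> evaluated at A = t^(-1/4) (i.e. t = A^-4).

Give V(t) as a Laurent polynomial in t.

-1 + 3*t^-1 - 3*t^-2 + 5*t^-3 - 5*t^-4 + 4*t^-5 - 3*t^-6 + 2*t^-7 - t^-8

Derivation:
Reading the diagram top to bottom ('/'-over between positions i,i+1 = s_i, '\'-over = s_i^-1): braid word = s1 s2 s2^-1 s2^-1 s2^-1 s1^-1 s2 s1^-1 s2^-1 s1 s2^-1 s1 s2^-1 s1^-1.
The presented braid s1 s2 s2^-1 s2^-1 s2^-1 s1^-1 s2 s1^-1 s2^-1 s1 s2^-1 s1 s2^-1 s1^-1 on 3 strands reduces by inverse Markov moves (closure unchanged at each step):
  Deconjugate: the word is γ·β·γ⁻¹ with γ = s1 s2 (prefix) and γ⁻¹ = s2^-1 s1^-1 (suffix); strip both.
Reduced to β = s2^-1 s2^-1 s2^-1 s1^-1 s2 s1^-1 s2^-1 s1 s2^-1 s1 on 3 strands, 10 crossings.
Compute on β:
Braid: s2^-1 s2^-1 s2^-1 s1^-1 s2 s1^-1 s2^-1 s1 s2^-1 s1 on 3 strands, 10 crossings.
Writhe w = (#positive) - (#negative) = 3 - 7 = -4.
State-sum expansion of <K>. There are 2^10 = 1024 states.
Each crossing splits two ways (0=vertical, 1=horizontal). The state's weight is A^(#A-smoothings - #B-smoothings) * d^(loops - 1).
Tabulate the states by total A-exponent and number of loops L (A-exp: L × count):
  A^10: L=6 ×1
  A^8: L=5 ×10
  A^6: L=4 ×41, L=6 ×4
  A^4: L=3 ×88, L=5 ×31, L=7 ×1
  A^2: L=2 ×102, L=4 ×99, L=6 ×9
  A^0: L=1 ×54, L=3 ×162, L=5 ×36
  A^-2: L=2 ×134, L=4 ×74, L=6 ×2
  A^-4: L=1 ×30, L=3 ×82, L=5 ×8
  A^-6: L=2 ×32, L=4 ×13
  A^-8: L=1 ×3, L=3 ×7
  A^-10: L=2 ×1
Each group contributes A^e * Σ count * d^(L-1):
Powers of d = -A^2 - A^-2: d^2 = A^4 + 2 + A^-4; d^3 = -A^6 - 3*A^2 - 3*A^-2 - A^-6; d^4 = A^8 + 4*A^4 + 6 + 4*A^-4 + A^-8; d^5 = -A^10 - 5*A^6 - 10*A^2 - 10*A^-2 - 5*A^-6 - A^-10; d^6 = A^12 + 6*A^8 + 15*A^4 + 20 + 15*A^-4 + 6*A^-8 + A^-12.
  A^10 * (d^5) = -A^20 - 5*A^16 - 10*A^12 - 10*A^8 - 5*A^4 - 1
  A^8 * (10*d^4) = 10*A^16 + 40*A^12 + 60*A^8 + 40*A^4 + 10
  A^6 * (41*d^3 + 4*d^5) = -4*A^16 - 61*A^12 - 163*A^8 - 163*A^4 - 61 - 4*A^-4
  A^4 * (88*d^2 + 31*d^4 + d^6) = A^16 + 37*A^12 + 227*A^8 + 382*A^4 + 227 + 37*A^-4 + A^-8
  A^2 * (102*d + 99*d^3 + 9*d^5) = -9*A^12 - 144*A^8 - 489*A^4 - 489 - 144*A^-4 - 9*A^-8
  A^0 * (54 + 162*d^2 + 36*d^4) = 36*A^8 + 306*A^4 + 594 + 306*A^-4 + 36*A^-8
  A^-2 * (134*d + 74*d^3 + 2*d^5) = -2*A^8 - 84*A^4 - 376 - 376*A^-4 - 84*A^-8 - 2*A^-12
  A^-4 * (30 + 82*d^2 + 8*d^4) = 8*A^4 + 114 + 242*A^-4 + 114*A^-8 + 8*A^-12
  A^-6 * (32*d + 13*d^3) = -13 - 71*A^-4 - 71*A^-8 - 13*A^-12
  A^-8 * (3 + 7*d^2) = 7*A^-4 + 17*A^-8 + 7*A^-12
  A^-10 * (d) = -A^-8 - A^-12
Summing the groups: <K> = -A^20 + 2*A^16 - 3*A^12 + 4*A^8 - 5*A^4 + 5 - 3*A^-4 + 3*A^-8 - A^-12
Normalise by the writhe: (-A^3)^(-w) = (-A^3)^(4) = A^12, so f(A) = A^12 * <K> = -A^32 + 2*A^28 - 3*A^24 + 4*A^20 - 5*A^16 + 5*A^12 - 3*A^8 + 3*A^4 - 1.
Substitute A = t^(-1/4), i.e. A^e → t^(-e/4): V(t) = -1 + 3*t^-1 - 3*t^-2 + 5*t^-3 - 5*t^-4 + 4*t^-5 - 3*t^-6 + 2*t^-7 - t^-8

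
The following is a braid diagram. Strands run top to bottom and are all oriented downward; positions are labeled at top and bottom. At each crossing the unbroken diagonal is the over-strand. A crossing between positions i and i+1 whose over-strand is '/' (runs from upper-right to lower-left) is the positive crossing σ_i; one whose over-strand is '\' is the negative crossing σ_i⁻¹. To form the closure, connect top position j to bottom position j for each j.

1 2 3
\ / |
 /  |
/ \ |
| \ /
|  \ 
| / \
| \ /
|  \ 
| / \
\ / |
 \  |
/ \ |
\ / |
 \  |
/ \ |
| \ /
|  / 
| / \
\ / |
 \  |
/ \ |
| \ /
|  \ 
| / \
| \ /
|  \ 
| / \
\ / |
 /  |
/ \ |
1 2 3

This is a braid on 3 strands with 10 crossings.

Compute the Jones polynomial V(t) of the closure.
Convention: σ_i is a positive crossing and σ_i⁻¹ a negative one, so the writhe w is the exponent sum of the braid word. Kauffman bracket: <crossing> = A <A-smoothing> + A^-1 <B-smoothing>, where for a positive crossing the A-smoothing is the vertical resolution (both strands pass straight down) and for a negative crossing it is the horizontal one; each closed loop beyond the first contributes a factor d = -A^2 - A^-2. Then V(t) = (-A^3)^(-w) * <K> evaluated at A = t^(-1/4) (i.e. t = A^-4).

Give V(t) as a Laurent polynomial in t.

Reading the diagram top to bottom ('/'-over between positions i,i+1 = s_i, '\'-over = s_i^-1): braid word = s1 s2^-1 s2^-1 s1^-1 s1^-1 s2 s1^-1 s2^-1 s2^-1 s1.
Braid: s1 s2^-1 s2^-1 s1^-1 s1^-1 s2 s1^-1 s2^-1 s2^-1 s1 on 3 strands, 10 crossings.
Writhe w = (#positive) - (#negative) = 3 - 7 = -4.
State-sum expansion of <K>. There are 2^10 = 1024 states.
Each crossing splits two ways (0=vertical, 1=horizontal). The state's weight is A^(#A-smoothings - #B-smoothings) * d^(loops - 1).
Tabulate the states by total A-exponent and number of loops L (A-exp: L × count):
  A^10: L=6 ×1
  A^8: L=5 ×10
  A^6: L=4 ×43, L=6 ×2
  A^4: L=3 ×98, L=5 ×22
  A^2: L=2 ×118, L=4 ×88, L=6 ×4
  A^0: L=1 ×60, L=3 ×162, L=5 ×30
  A^-2: L=2 ×128, L=4 ×79, L=6 ×3
  A^-4: L=1 ×23, L=3 ×84, L=5 ×13
  A^-6: L=2 ×27, L=4 ×18
  A^-8: L=1 ×2, L=3 ×8
  A^-10: L=2 ×1
Each group contributes A^e * Σ count * d^(L-1):
Powers of d = -A^2 - A^-2: d^2 = A^4 + 2 + A^-4; d^3 = -A^6 - 3*A^2 - 3*A^-2 - A^-6; d^4 = A^8 + 4*A^4 + 6 + 4*A^-4 + A^-8; d^5 = -A^10 - 5*A^6 - 10*A^2 - 10*A^-2 - 5*A^-6 - A^-10.
  A^10 * (d^5) = -A^20 - 5*A^16 - 10*A^12 - 10*A^8 - 5*A^4 - 1
  A^8 * (10*d^4) = 10*A^16 + 40*A^12 + 60*A^8 + 40*A^4 + 10
  A^6 * (43*d^3 + 2*d^5) = -2*A^16 - 53*A^12 - 149*A^8 - 149*A^4 - 53 - 2*A^-4
  A^4 * (98*d^2 + 22*d^4) = 22*A^12 + 186*A^8 + 328*A^4 + 186 + 22*A^-4
  A^2 * (118*d + 88*d^3 + 4*d^5) = -4*A^12 - 108*A^8 - 422*A^4 - 422 - 108*A^-4 - 4*A^-8
  A^0 * (60 + 162*d^2 + 30*d^4) = 30*A^8 + 282*A^4 + 564 + 282*A^-4 + 30*A^-8
  A^-2 * (128*d + 79*d^3 + 3*d^5) = -3*A^8 - 94*A^4 - 395 - 395*A^-4 - 94*A^-8 - 3*A^-12
  A^-4 * (23 + 84*d^2 + 13*d^4) = 13*A^4 + 136 + 269*A^-4 + 136*A^-8 + 13*A^-12
  A^-6 * (27*d + 18*d^3) = -18 - 81*A^-4 - 81*A^-8 - 18*A^-12
  A^-8 * (2 + 8*d^2) = 8*A^-4 + 18*A^-8 + 8*A^-12
  A^-10 * (d) = -A^-8 - A^-12
Summing the groups: <K> = -A^20 + 3*A^16 - 5*A^12 + 6*A^8 - 7*A^4 + 7 - 5*A^-4 + 4*A^-8 - A^-12
Normalise by the writhe: (-A^3)^(-w) = (-A^3)^(4) = A^12, so f(A) = A^12 * <K> = -A^32 + 3*A^28 - 5*A^24 + 6*A^20 - 7*A^16 + 7*A^12 - 5*A^8 + 4*A^4 - 1.
Substitute A = t^(-1/4), i.e. A^e → t^(-e/4): V(t) = -1 + 4*t^-1 - 5*t^-2 + 7*t^-3 - 7*t^-4 + 6*t^-5 - 5*t^-6 + 3*t^-7 - t^-8

Answer: -1 + 4*t^-1 - 5*t^-2 + 7*t^-3 - 7*t^-4 + 6*t^-5 - 5*t^-6 + 3*t^-7 - t^-8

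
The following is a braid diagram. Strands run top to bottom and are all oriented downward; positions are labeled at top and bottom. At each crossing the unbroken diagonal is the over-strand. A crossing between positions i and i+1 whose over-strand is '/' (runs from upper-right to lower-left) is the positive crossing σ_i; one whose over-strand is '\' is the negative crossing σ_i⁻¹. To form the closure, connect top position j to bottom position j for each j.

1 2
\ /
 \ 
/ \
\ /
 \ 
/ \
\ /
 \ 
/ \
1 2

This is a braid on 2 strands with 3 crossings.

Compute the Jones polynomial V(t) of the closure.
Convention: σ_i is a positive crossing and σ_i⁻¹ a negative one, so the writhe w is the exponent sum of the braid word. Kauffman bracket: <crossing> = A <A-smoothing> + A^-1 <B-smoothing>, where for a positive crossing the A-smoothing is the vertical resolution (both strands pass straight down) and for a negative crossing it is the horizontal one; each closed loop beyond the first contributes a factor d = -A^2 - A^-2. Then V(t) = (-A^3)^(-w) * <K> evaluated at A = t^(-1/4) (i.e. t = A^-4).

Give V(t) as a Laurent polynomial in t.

Reading the diagram top to bottom ('/'-over between positions i,i+1 = s_i, '\'-over = s_i^-1): braid word = s1^-1 s1^-1 s1^-1.
Braid: s1^-1 s1^-1 s1^-1 on 2 strands, 3 crossings.
Writhe w = (#positive) - (#negative) = 0 - 3 = -3.
State-sum expansion of <K>. There are 2^3 = 8 states.
For each crossing: s=0 is the vertical smoothing, s=1 horizontal. Crossing k contributes A^(sign_k * (1 - 2*s_k)); loop factor d = -A^2 - A^-2.
  state 000: A-exp=-3, loops=2, term = A^-3 * d^1
  state 001: A-exp=-1, loops=1, term = A^-1 * d^0
  state 010: A-exp=-1, loops=1, term = A^-1 * d^0
  state 011: A-exp=+1, loops=2, term = A^1 * d^1
  state 100: A-exp=-1, loops=1, term = A^-1 * d^0
  state 101: A-exp=+1, loops=2, term = A^1 * d^1
  state 110: A-exp=+1, loops=2, term = A^1 * d^1
  state 111: A-exp=+3, loops=3, term = A^3 * d^2
Collect the terms by A-exponent (count of states per loop number):
Powers of d = -A^2 - A^-2: d^2 = A^4 + 2 + A^-4.
  A^3 * (d^2) = A^7 + 2*A^3 + A^-1
  A^1 * (3*d) = -3*A^3 - 3*A^-1
  A^-1 * (3) = 3*A^-1
  A^-3 * (d) = -A^-1 - A^-5
Summing the groups: <K> = A^7 - A^3 - A^-5
Normalise by the writhe: (-A^3)^(-w) = (-A^3)^(3) = -A^9, so f(A) = -A^9 * <K> = -A^16 + A^12 + A^4.
Substitute A = t^(-1/4), i.e. A^e → t^(-e/4): V(t) = t^-1 + t^-3 - t^-4

Answer: t^-1 + t^-3 - t^-4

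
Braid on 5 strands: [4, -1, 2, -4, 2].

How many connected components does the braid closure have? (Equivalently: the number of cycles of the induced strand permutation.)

4

Derivation:
Track the strand permutation on 5 strands, starting from identity.
  step 1: s4 swaps positions 4,5 -> [1 2 3 5 4]
  step 2: s1^-1 swaps positions 1,2 -> [2 1 3 5 4]
  step 3: s2 swaps positions 2,3 -> [2 3 1 5 4]
  step 4: s4^-1 swaps positions 4,5 -> [2 3 1 4 5]
  step 5: s2 swaps positions 2,3 -> [2 1 3 4 5]
Final permutation (position -> original strand): [2 1 3 4 5]
Closure components = cycle count of this permutation = 4.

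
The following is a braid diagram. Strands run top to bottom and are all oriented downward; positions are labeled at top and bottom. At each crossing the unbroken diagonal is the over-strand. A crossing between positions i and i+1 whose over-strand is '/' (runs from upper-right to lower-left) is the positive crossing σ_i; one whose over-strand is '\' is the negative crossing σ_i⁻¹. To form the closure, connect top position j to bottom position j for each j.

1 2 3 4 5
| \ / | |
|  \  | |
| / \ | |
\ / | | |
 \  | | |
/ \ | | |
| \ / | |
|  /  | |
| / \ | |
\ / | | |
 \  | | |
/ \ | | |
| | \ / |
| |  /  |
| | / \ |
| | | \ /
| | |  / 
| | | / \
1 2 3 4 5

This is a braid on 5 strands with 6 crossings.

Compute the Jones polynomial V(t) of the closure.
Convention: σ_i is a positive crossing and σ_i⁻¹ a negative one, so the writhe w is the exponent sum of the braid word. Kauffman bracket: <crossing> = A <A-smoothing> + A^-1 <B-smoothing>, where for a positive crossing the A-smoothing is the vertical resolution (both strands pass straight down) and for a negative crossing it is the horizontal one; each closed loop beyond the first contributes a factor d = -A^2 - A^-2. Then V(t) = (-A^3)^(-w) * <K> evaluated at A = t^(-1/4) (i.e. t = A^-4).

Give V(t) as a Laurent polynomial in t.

Reading the diagram top to bottom ('/'-over between positions i,i+1 = s_i, '\'-over = s_i^-1): braid word = s2^-1 s1^-1 s2 s1^-1 s3 s4.
The presented braid s2^-1 s1^-1 s2 s1^-1 s3 s4 on 5 strands reduces by inverse Markov moves (closure unchanged at each step):
  Destabilize: the word has the form β·s4 where s4 occurs only as the final letter (β ∈ B_4); drop it and the last strand → 4 strands.
Reduced to β = s2^-1 s1^-1 s2 s1^-1 s3 on 4 strands, 5 crossings.
Compute on β:
Braid: s2^-1 s1^-1 s2 s1^-1 s3 on 4 strands, 5 crossings.
Writhe w = (#positive) - (#negative) = 2 - 3 = -1.
State-sum expansion of <K>. There are 2^5 = 32 states.
Each crossing splits two ways (0=vertical, 1=horizontal). The state's weight is A^(#A-smoothings - #B-smoothings) * d^(loops - 1).
  state 00000: A-exp=-1, loops=4, term = A^-1 * d^3
  state 00001: A-exp=-3, loops=3, term = A^-3 * d^2
  state 00010: A-exp=+1, loops=3, term = A^1 * d^2
  state 00011: A-exp=-1, loops=2, term = A^-1 * d^1
  state 00100: A-exp=-3, loops=3, term = A^-3 * d^2
  state 00101: A-exp=-5, loops=2, term = A^-5 * d^1
  state 00110: A-exp=-1, loops=2, term = A^-1 * d^1
  state 00111: A-exp=-3, loops=1, term = A^-3 * d^0
  state 01000: A-exp=+1, loops=3, term = A^1 * d^2
  state 01001: A-exp=-1, loops=2, term = A^-1 * d^1
  state 01010: A-exp=+3, loops=4, term = A^3 * d^3
  state 01011: A-exp=+1, loops=3, term = A^1 * d^2
  state 01100: A-exp=-1, loops=2, term = A^-1 * d^1
  state 01101: A-exp=-3, loops=1, term = A^-3 * d^0
  state 01110: A-exp=+1, loops=3, term = A^1 * d^2
  state 01111: A-exp=-1, loops=2, term = A^-1 * d^1
  state 10000: A-exp=+1, loops=3, term = A^1 * d^2
  state 10001: A-exp=-1, loops=2, term = A^-1 * d^1
  state 10010: A-exp=+3, loops=2, term = A^3 * d^1
  state 10011: A-exp=+1, loops=1, term = A^1 * d^0
  state 10100: A-exp=-1, loops=4, term = A^-1 * d^3
  state 10101: A-exp=-3, loops=3, term = A^-3 * d^2
  state 10110: A-exp=+1, loops=3, term = A^1 * d^2
  state 10111: A-exp=-1, loops=2, term = A^-1 * d^1
  state 11000: A-exp=+3, loops=2, term = A^3 * d^1
  state 11001: A-exp=+1, loops=1, term = A^1 * d^0
  state 11010: A-exp=+5, loops=3, term = A^5 * d^2
  state 11011: A-exp=+3, loops=2, term = A^3 * d^1
  state 11100: A-exp=+1, loops=3, term = A^1 * d^2
  state 11101: A-exp=-1, loops=2, term = A^-1 * d^1
  state 11110: A-exp=+3, loops=2, term = A^3 * d^1
  state 11111: A-exp=+1, loops=1, term = A^1 * d^0
Collect the terms by A-exponent (count of states per loop number):
Powers of d = -A^2 - A^-2: d^2 = A^4 + 2 + A^-4; d^3 = -A^6 - 3*A^2 - 3*A^-2 - A^-6.
  A^5 * (d^2) = A^9 + 2*A^5 + A
  A^3 * (4*d + d^3) = -A^9 - 7*A^5 - 7*A - A^-3
  A^1 * (3 + 7*d^2) = 7*A^5 + 17*A + 7*A^-3
  A^-1 * (8*d + 2*d^3) = -2*A^5 - 14*A - 14*A^-3 - 2*A^-7
  A^-3 * (2 + 3*d^2) = 3*A + 8*A^-3 + 3*A^-7
  A^-5 * (d) = -A^-3 - A^-7
Summing the groups: <K> = -A^-3
Normalise by the writhe: (-A^3)^(-w) = (-A^3)^(1) = -A^3, so f(A) = -A^3 * <K> = 1.
Substitute A = t^(-1/4), i.e. A^e → t^(-e/4): V(t) = 1

Answer: 1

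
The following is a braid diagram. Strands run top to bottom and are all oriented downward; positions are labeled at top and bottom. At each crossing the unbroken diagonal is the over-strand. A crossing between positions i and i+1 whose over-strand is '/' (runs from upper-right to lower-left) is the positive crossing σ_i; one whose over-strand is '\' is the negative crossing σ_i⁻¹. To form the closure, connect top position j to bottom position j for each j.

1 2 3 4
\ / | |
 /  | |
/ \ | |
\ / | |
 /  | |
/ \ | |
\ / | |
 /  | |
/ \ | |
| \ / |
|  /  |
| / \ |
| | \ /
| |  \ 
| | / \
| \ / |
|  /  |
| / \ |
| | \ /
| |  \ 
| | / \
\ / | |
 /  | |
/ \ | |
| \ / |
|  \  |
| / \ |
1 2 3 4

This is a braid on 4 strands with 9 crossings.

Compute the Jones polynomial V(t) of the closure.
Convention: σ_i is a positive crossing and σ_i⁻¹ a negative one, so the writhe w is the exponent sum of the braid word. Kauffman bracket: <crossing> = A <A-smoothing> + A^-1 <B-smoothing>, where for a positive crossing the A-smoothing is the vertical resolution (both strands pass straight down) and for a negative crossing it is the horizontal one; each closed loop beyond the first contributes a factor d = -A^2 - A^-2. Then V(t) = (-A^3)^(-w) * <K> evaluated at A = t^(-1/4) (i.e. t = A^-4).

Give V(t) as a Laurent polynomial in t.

t^7 - 2*t^6 + 3*t^5 - 4*t^4 + 4*t^3 - 4*t^2 + 3*t - 1 + t^-1

Derivation:
Reading the diagram top to bottom ('/'-over between positions i,i+1 = s_i, '\'-over = s_i^-1): braid word = s1 s1 s1 s2 s3^-1 s2 s3^-1 s1 s2^-1.
Braid: s1 s1 s1 s2 s3^-1 s2 s3^-1 s1 s2^-1 on 4 strands, 9 crossings.
Writhe w = (#positive) - (#negative) = 6 - 3 = 3.
Enumerate smoothing states for the bracket polynomial. There are 2^9 = 512 states.
Smooth each crossing (0=||, 1=⌣⌢); contribution A^(Σ sign_k(1-2s_k)) * d^(L-1).
Tabulate the states by total A-exponent and number of loops L (A-exp: L × count):
  A^9: L=3 ×1
  A^7: L=2 ×7, L=4 ×2
  A^5: L=1 ×12, L=3 ×24
  A^3: L=2 ×66, L=4 ×18
  A^1: L=1 ×35, L=3 ×84, L=5 ×7
  A^-1: L=2 ×73, L=4 ×52, L=6 ×1
  A^-3: L=3 ×68, L=5 ×16
  A^-5: L=4 ×34, L=6 ×2
  A^-7: L=5 ×9
  A^-9: L=6 ×1
Each group contributes A^e * Σ count * d^(L-1):
Powers of d = -A^2 - A^-2: d^2 = A^4 + 2 + A^-4; d^3 = -A^6 - 3*A^2 - 3*A^-2 - A^-6; d^4 = A^8 + 4*A^4 + 6 + 4*A^-4 + A^-8; d^5 = -A^10 - 5*A^6 - 10*A^2 - 10*A^-2 - 5*A^-6 - A^-10.
  A^9 * (d^2) = A^13 + 2*A^9 + A^5
  A^7 * (7*d + 2*d^3) = -2*A^13 - 13*A^9 - 13*A^5 - 2*A
  A^5 * (12 + 24*d^2) = 24*A^9 + 60*A^5 + 24*A
  A^3 * (66*d + 18*d^3) = -18*A^9 - 120*A^5 - 120*A - 18*A^-3
  A^1 * (35 + 84*d^2 + 7*d^4) = 7*A^9 + 112*A^5 + 245*A + 112*A^-3 + 7*A^-7
  A^-1 * (73*d + 52*d^3 + d^5) = -A^9 - 57*A^5 - 239*A - 239*A^-3 - 57*A^-7 - A^-11
  A^-3 * (68*d^2 + 16*d^4) = 16*A^5 + 132*A + 232*A^-3 + 132*A^-7 + 16*A^-11
  A^-5 * (34*d^3 + 2*d^5) = -2*A^5 - 44*A - 122*A^-3 - 122*A^-7 - 44*A^-11 - 2*A^-15
  A^-7 * (9*d^4) = 9*A + 36*A^-3 + 54*A^-7 + 36*A^-11 + 9*A^-15
  A^-9 * (d^5) = -A - 5*A^-3 - 10*A^-7 - 10*A^-11 - 5*A^-15 - A^-19
Summing the groups: <K> = -A^13 + A^9 - 3*A^5 + 4*A - 4*A^-3 + 4*A^-7 - 3*A^-11 + 2*A^-15 - A^-19
Normalise by the writhe: (-A^3)^(-w) = (-A^3)^(-3) = -A^-9, so f(A) = -A^-9 * <K> = A^4 - 1 + 3*A^-4 - 4*A^-8 + 4*A^-12 - 4*A^-16 + 3*A^-20 - 2*A^-24 + A^-28.
Substitute A = t^(-1/4), i.e. A^e → t^(-e/4): V(t) = t^7 - 2*t^6 + 3*t^5 - 4*t^4 + 4*t^3 - 4*t^2 + 3*t - 1 + t^-1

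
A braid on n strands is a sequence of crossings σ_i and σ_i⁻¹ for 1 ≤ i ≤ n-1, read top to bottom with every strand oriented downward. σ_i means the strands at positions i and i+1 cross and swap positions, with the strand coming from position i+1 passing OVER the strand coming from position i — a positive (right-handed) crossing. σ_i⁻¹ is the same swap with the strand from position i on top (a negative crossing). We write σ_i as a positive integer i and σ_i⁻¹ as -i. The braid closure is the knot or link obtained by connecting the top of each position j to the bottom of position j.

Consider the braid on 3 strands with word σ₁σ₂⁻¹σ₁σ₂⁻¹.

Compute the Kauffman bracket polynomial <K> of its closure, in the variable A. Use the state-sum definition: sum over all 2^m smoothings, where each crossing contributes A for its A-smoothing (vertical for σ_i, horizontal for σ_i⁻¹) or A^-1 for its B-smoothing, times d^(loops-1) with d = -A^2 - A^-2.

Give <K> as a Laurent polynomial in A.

Braid: s1 s2^-1 s1 s2^-1 on 3 strands, 4 crossings.
Writhe w = (#positive) - (#negative) = 2 - 2 = 0.
State-sum expansion of <K>. There are 2^4 = 16 states.
Smooth each crossing (0=||, 1=⌣⌢); contribution A^(Σ sign_k(1-2s_k)) * d^(L-1).
  state 0000: A-exp=+0, loops=3, term = A^0 * d^2
  state 0001: A-exp=+2, loops=2, term = A^2 * d^1
  state 0010: A-exp=-2, loops=2, term = A^-2 * d^1
  state 0011: A-exp=+0, loops=1, term = A^0 * d^0
  state 0100: A-exp=+2, loops=2, term = A^2 * d^1
  state 0101: A-exp=+4, loops=3, term = A^4 * d^2
  state 0110: A-exp=+0, loops=1, term = A^0 * d^0
  state 0111: A-exp=+2, loops=2, term = A^2 * d^1
  state 1000: A-exp=-2, loops=2, term = A^-2 * d^1
  state 1001: A-exp=+0, loops=1, term = A^0 * d^0
  state 1010: A-exp=-4, loops=3, term = A^-4 * d^2
  state 1011: A-exp=-2, loops=2, term = A^-2 * d^1
  state 1100: A-exp=+0, loops=1, term = A^0 * d^0
  state 1101: A-exp=+2, loops=2, term = A^2 * d^1
  state 1110: A-exp=-2, loops=2, term = A^-2 * d^1
  state 1111: A-exp=+0, loops=1, term = A^0 * d^0
Collect the terms by A-exponent (count of states per loop number):
Powers of d = -A^2 - A^-2: d^2 = A^4 + 2 + A^-4.
  A^4 * (d^2) = A^8 + 2*A^4 + 1
  A^2 * (4*d) = -4*A^4 - 4
  A^0 * (5 + d^2) = A^4 + 7 + A^-4
  A^-2 * (4*d) = -4 - 4*A^-4
  A^-4 * (d^2) = 1 + 2*A^-4 + A^-8
Summing the groups: <K> = A^8 - A^4 + 1 - A^-4 + A^-8

Answer: A^8 - A^4 + 1 - A^-4 + A^-8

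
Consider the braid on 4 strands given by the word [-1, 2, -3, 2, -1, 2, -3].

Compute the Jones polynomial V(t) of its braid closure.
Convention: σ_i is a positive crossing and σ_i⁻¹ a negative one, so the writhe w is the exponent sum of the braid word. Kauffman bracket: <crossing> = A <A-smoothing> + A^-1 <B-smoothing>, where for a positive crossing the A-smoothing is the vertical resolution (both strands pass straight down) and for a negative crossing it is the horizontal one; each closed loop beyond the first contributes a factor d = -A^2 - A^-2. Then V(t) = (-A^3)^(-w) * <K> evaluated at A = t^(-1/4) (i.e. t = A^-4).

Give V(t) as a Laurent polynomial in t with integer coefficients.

Braid: s1^-1 s2 s3^-1 s2 s1^-1 s2 s3^-1 on 4 strands, 7 crossings.
Writhe w = (#positive) - (#negative) = 3 - 4 = -1.
State-sum expansion of <K>. There are 2^7 = 128 states.
Each crossing splits two ways (0=vertical, 1=horizontal). The state's weight is A^(#A-smoothings - #B-smoothings) * d^(loops - 1).
Tabulate the states by total A-exponent and number of loops L (A-exp: L × count):
  A^7: L=4 ×1
  A^5: L=3 ×7
  A^3: L=2 ×19, L=4 ×2
  A^1: L=1 ×21, L=3 ×14
  A^-1: L=2 ×32, L=4 ×3
  A^-3: L=3 ×21
  A^-5: L=4 ×7
  A^-7: L=5 ×1
Each group contributes A^e * Σ count * d^(L-1):
Powers of d = -A^2 - A^-2: d^2 = A^4 + 2 + A^-4; d^3 = -A^6 - 3*A^2 - 3*A^-2 - A^-6; d^4 = A^8 + 4*A^4 + 6 + 4*A^-4 + A^-8.
  A^7 * (d^3) = -A^13 - 3*A^9 - 3*A^5 - A
  A^5 * (7*d^2) = 7*A^9 + 14*A^5 + 7*A
  A^3 * (19*d + 2*d^3) = -2*A^9 - 25*A^5 - 25*A - 2*A^-3
  A^1 * (21 + 14*d^2) = 14*A^5 + 49*A + 14*A^-3
  A^-1 * (32*d + 3*d^3) = -3*A^5 - 41*A - 41*A^-3 - 3*A^-7
  A^-3 * (21*d^2) = 21*A + 42*A^-3 + 21*A^-7
  A^-5 * (7*d^3) = -7*A - 21*A^-3 - 21*A^-7 - 7*A^-11
  A^-7 * (d^4) = A + 4*A^-3 + 6*A^-7 + 4*A^-11 + A^-15
Summing the groups: <K> = -A^13 + 2*A^9 - 3*A^5 + 4*A - 4*A^-3 + 3*A^-7 - 3*A^-11 + A^-15
Normalise by the writhe: (-A^3)^(-w) = (-A^3)^(1) = -A^3, so f(A) = -A^3 * <K> = A^16 - 2*A^12 + 3*A^8 - 4*A^4 + 4 - 3*A^-4 + 3*A^-8 - A^-12.
Substitute A = t^(-1/4), i.e. A^e → t^(-e/4): V(t) = -t^3 + 3*t^2 - 3*t + 4 - 4*t^-1 + 3*t^-2 - 2*t^-3 + t^-4

Answer: -t^3 + 3*t^2 - 3*t + 4 - 4*t^-1 + 3*t^-2 - 2*t^-3 + t^-4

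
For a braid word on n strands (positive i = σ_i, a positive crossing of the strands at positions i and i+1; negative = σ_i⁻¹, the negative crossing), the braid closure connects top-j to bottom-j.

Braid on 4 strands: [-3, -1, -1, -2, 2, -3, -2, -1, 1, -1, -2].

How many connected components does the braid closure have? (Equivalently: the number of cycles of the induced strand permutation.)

Track the strand permutation on 4 strands, starting from identity.
  step 1: s3^-1 swaps positions 3,4 -> [1 2 4 3]
  step 2: s1^-1 swaps positions 1,2 -> [2 1 4 3]
  step 3: s1^-1 swaps positions 1,2 -> [1 2 4 3]
  step 4: s2^-1 swaps positions 2,3 -> [1 4 2 3]
  step 5: s2 swaps positions 2,3 -> [1 2 4 3]
  step 6: s3^-1 swaps positions 3,4 -> [1 2 3 4]
  step 7: s2^-1 swaps positions 2,3 -> [1 3 2 4]
  step 8: s1^-1 swaps positions 1,2 -> [3 1 2 4]
  step 9: s1 swaps positions 1,2 -> [1 3 2 4]
  step 10: s1^-1 swaps positions 1,2 -> [3 1 2 4]
  step 11: s2^-1 swaps positions 2,3 -> [3 2 1 4]
Final permutation (position -> original strand): [3 2 1 4]
Closure components = cycle count of this permutation = 3.

Answer: 3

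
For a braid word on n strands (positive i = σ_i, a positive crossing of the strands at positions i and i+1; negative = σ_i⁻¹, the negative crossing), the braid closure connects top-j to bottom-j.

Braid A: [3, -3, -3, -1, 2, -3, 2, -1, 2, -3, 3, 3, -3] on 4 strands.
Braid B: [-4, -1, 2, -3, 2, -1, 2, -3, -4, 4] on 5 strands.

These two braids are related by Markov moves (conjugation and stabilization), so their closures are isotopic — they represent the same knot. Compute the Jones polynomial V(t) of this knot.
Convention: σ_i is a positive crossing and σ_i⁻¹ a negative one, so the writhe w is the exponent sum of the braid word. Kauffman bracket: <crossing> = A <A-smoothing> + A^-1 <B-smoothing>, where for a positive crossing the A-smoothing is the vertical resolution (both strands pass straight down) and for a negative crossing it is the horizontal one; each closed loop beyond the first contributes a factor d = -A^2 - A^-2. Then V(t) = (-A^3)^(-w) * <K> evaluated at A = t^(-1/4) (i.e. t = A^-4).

Markov-equivalent braids have isotopic closures, hence identical knot invariants. Strip the Markov moves from each word to reach a common short braid β, then compute V(t) once on β.
Braid A: s3 s3^-1 s3^-1 s1^-1 s2 s3^-1 s2 s1^-1 s2 s3^-1 s3 s3 s3^-1 on 4 strands reduces by inverse Markov moves (closure unchanged at each step):
  Deconjugate: the word is γ·β·γ⁻¹ with γ = s3 s3^-1 (prefix) and γ⁻¹ = s3 s3^-1 (suffix); strip both.
  Deconjugate: the word is γ·β·γ⁻¹ with γ = s3^-1 (prefix) and γ⁻¹ = s3 (suffix); strip both.
Reduced to β = s1^-1 s2 s3^-1 s2 s1^-1 s2 s3^-1 on 4 strands, 7 crossings.
Braid B: s4^-1 s1^-1 s2 s3^-1 s2 s1^-1 s2 s3^-1 s4^-1 s4 on 5 strands reduces by inverse Markov moves (closure unchanged at each step):
  Deconjugate: the word is γ·β·γ⁻¹ with γ = s4^-1 (prefix) and γ⁻¹ = s4 (suffix); strip both.
  Destabilize: the word has the form β·s4^-1 where s4^-1 occurs only as the final letter (β ∈ B_4); drop it and the last strand → 4 strands.
Reduced to β = s1^-1 s2 s3^-1 s2 s1^-1 s2 s3^-1 on 4 strands, 7 crossings.
Both give the same β = s1^-1 s2 s3^-1 s2 s1^-1 s2 s3^-1 on 4 strands, so one state sum suffices:
Braid: s1^-1 s2 s3^-1 s2 s1^-1 s2 s3^-1 on 4 strands, 7 crossings.
Writhe w = (#positive) - (#negative) = 3 - 4 = -1.
Computing the Kauffman bracket via state sum. There are 2^7 = 128 states.
For each crossing: s=0 is the vertical smoothing, s=1 horizontal. Crossing k contributes A^(sign_k * (1 - 2*s_k)); loop factor d = -A^2 - A^-2.
Tabulate the states by total A-exponent and number of loops L (A-exp: L × count):
  A^7: L=4 ×1
  A^5: L=3 ×7
  A^3: L=2 ×19, L=4 ×2
  A^1: L=1 ×21, L=3 ×14
  A^-1: L=2 ×32, L=4 ×3
  A^-3: L=3 ×21
  A^-5: L=4 ×7
  A^-7: L=5 ×1
Each group contributes A^e * Σ count * d^(L-1):
Powers of d = -A^2 - A^-2: d^2 = A^4 + 2 + A^-4; d^3 = -A^6 - 3*A^2 - 3*A^-2 - A^-6; d^4 = A^8 + 4*A^4 + 6 + 4*A^-4 + A^-8.
  A^7 * (d^3) = -A^13 - 3*A^9 - 3*A^5 - A
  A^5 * (7*d^2) = 7*A^9 + 14*A^5 + 7*A
  A^3 * (19*d + 2*d^3) = -2*A^9 - 25*A^5 - 25*A - 2*A^-3
  A^1 * (21 + 14*d^2) = 14*A^5 + 49*A + 14*A^-3
  A^-1 * (32*d + 3*d^3) = -3*A^5 - 41*A - 41*A^-3 - 3*A^-7
  A^-3 * (21*d^2) = 21*A + 42*A^-3 + 21*A^-7
  A^-5 * (7*d^3) = -7*A - 21*A^-3 - 21*A^-7 - 7*A^-11
  A^-7 * (d^4) = A + 4*A^-3 + 6*A^-7 + 4*A^-11 + A^-15
Summing the groups: <K> = -A^13 + 2*A^9 - 3*A^5 + 4*A - 4*A^-3 + 3*A^-7 - 3*A^-11 + A^-15
Normalise by the writhe: (-A^3)^(-w) = (-A^3)^(1) = -A^3, so f(A) = -A^3 * <K> = A^16 - 2*A^12 + 3*A^8 - 4*A^4 + 4 - 3*A^-4 + 3*A^-8 - A^-12.
Substitute A = t^(-1/4), i.e. A^e → t^(-e/4): V(t) = -t^3 + 3*t^2 - 3*t + 4 - 4*t^-1 + 3*t^-2 - 2*t^-3 + t^-4

Answer: -t^3 + 3*t^2 - 3*t + 4 - 4*t^-1 + 3*t^-2 - 2*t^-3 + t^-4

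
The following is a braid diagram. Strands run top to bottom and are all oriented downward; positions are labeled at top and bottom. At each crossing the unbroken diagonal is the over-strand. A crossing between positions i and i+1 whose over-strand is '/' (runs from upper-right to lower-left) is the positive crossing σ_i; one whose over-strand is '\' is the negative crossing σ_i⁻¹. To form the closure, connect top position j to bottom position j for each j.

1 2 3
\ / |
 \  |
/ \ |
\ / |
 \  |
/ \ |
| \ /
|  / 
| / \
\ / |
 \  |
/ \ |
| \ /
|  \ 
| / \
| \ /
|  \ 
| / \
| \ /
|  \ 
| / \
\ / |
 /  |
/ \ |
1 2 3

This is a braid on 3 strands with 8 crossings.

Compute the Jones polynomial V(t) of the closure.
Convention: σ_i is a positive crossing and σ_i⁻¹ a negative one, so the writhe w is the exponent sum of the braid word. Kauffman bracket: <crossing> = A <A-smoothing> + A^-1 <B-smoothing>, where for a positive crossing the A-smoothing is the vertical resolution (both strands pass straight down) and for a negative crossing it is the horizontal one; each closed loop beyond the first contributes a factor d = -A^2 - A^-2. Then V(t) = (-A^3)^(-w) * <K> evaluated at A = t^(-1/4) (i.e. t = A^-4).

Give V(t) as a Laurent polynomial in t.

Reading the diagram top to bottom ('/'-over between positions i,i+1 = s_i, '\'-over = s_i^-1): braid word = s1^-1 s1^-1 s2 s1^-1 s2^-1 s2^-1 s2^-1 s1.
The presented braid s1^-1 s1^-1 s2 s1^-1 s2^-1 s2^-1 s2^-1 s1 on 3 strands reduces by inverse Markov moves (closure unchanged at each step):
  Deconjugate: the word is γ·β·γ⁻¹ with γ = s1^-1 (prefix) and γ⁻¹ = s1 (suffix); strip both.
Reduced to β = s1^-1 s2 s1^-1 s2^-1 s2^-1 s2^-1 on 3 strands, 6 crossings.
Compute on β:
Braid: s1^-1 s2 s1^-1 s2^-1 s2^-1 s2^-1 on 3 strands, 6 crossings.
Writhe w = (#positive) - (#negative) = 1 - 5 = -4.
State-sum expansion of <K>. There are 2^6 = 64 states.
Each crossing splits two ways (0=vertical, 1=horizontal). The state's weight is A^(#A-smoothings - #B-smoothings) * d^(loops - 1).
Tabulate the states by total A-exponent and number of loops L (A-exp: L × count):
  A^6: L=4 ×1
  A^4: L=3 ×6
  A^2: L=2 ×12, L=4 ×3
  A^0: L=1 ×9, L=3 ×10, L=5 ×1
  A^-2: L=2 ×12, L=4 ×3
  A^-4: L=1 ×2, L=3 ×4
  A^-6: L=2 ×1
Each group contributes A^e * Σ count * d^(L-1):
Powers of d = -A^2 - A^-2: d^2 = A^4 + 2 + A^-4; d^3 = -A^6 - 3*A^2 - 3*A^-2 - A^-6; d^4 = A^8 + 4*A^4 + 6 + 4*A^-4 + A^-8.
  A^6 * (d^3) = -A^12 - 3*A^8 - 3*A^4 - 1
  A^4 * (6*d^2) = 6*A^8 + 12*A^4 + 6
  A^2 * (12*d + 3*d^3) = -3*A^8 - 21*A^4 - 21 - 3*A^-4
  A^0 * (9 + 10*d^2 + d^4) = A^8 + 14*A^4 + 35 + 14*A^-4 + A^-8
  A^-2 * (12*d + 3*d^3) = -3*A^4 - 21 - 21*A^-4 - 3*A^-8
  A^-4 * (2 + 4*d^2) = 4 + 10*A^-4 + 4*A^-8
  A^-6 * (d) = -A^-4 - A^-8
Summing the groups: <K> = -A^12 + A^8 - A^4 + 2 - A^-4 + A^-8
Normalise by the writhe: (-A^3)^(-w) = (-A^3)^(4) = A^12, so f(A) = A^12 * <K> = -A^24 + A^20 - A^16 + 2*A^12 - A^8 + A^4.
Substitute A = t^(-1/4), i.e. A^e → t^(-e/4): V(t) = t^-1 - t^-2 + 2*t^-3 - t^-4 + t^-5 - t^-6

Answer: t^-1 - t^-2 + 2*t^-3 - t^-4 + t^-5 - t^-6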